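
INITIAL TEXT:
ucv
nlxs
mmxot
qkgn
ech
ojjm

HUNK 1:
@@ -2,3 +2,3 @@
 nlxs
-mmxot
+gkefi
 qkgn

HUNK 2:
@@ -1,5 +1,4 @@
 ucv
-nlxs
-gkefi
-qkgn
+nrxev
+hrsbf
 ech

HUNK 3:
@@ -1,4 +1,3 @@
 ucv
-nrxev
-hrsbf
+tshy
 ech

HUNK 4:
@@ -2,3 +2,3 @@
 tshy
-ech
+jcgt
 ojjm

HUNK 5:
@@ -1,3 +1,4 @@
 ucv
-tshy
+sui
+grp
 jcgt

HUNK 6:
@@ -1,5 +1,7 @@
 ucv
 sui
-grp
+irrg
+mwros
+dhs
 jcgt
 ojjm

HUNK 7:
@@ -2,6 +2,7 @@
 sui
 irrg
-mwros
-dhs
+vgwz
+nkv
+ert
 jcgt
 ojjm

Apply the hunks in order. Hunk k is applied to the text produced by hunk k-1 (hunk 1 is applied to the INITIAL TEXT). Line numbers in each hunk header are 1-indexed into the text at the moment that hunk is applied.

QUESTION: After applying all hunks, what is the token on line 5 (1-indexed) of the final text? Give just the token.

Answer: nkv

Derivation:
Hunk 1: at line 2 remove [mmxot] add [gkefi] -> 6 lines: ucv nlxs gkefi qkgn ech ojjm
Hunk 2: at line 1 remove [nlxs,gkefi,qkgn] add [nrxev,hrsbf] -> 5 lines: ucv nrxev hrsbf ech ojjm
Hunk 3: at line 1 remove [nrxev,hrsbf] add [tshy] -> 4 lines: ucv tshy ech ojjm
Hunk 4: at line 2 remove [ech] add [jcgt] -> 4 lines: ucv tshy jcgt ojjm
Hunk 5: at line 1 remove [tshy] add [sui,grp] -> 5 lines: ucv sui grp jcgt ojjm
Hunk 6: at line 1 remove [grp] add [irrg,mwros,dhs] -> 7 lines: ucv sui irrg mwros dhs jcgt ojjm
Hunk 7: at line 2 remove [mwros,dhs] add [vgwz,nkv,ert] -> 8 lines: ucv sui irrg vgwz nkv ert jcgt ojjm
Final line 5: nkv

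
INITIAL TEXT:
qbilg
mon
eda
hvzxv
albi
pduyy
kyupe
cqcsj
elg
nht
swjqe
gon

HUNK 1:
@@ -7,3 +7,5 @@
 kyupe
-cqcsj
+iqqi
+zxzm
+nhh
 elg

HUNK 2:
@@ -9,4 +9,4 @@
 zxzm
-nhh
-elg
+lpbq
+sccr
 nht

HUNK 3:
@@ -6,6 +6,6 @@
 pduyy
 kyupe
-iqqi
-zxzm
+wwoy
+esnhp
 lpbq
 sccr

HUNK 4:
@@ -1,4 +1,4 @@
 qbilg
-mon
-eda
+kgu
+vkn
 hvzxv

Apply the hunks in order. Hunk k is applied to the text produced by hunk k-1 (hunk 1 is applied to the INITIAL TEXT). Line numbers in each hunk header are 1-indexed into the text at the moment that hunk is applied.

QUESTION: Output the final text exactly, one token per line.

Answer: qbilg
kgu
vkn
hvzxv
albi
pduyy
kyupe
wwoy
esnhp
lpbq
sccr
nht
swjqe
gon

Derivation:
Hunk 1: at line 7 remove [cqcsj] add [iqqi,zxzm,nhh] -> 14 lines: qbilg mon eda hvzxv albi pduyy kyupe iqqi zxzm nhh elg nht swjqe gon
Hunk 2: at line 9 remove [nhh,elg] add [lpbq,sccr] -> 14 lines: qbilg mon eda hvzxv albi pduyy kyupe iqqi zxzm lpbq sccr nht swjqe gon
Hunk 3: at line 6 remove [iqqi,zxzm] add [wwoy,esnhp] -> 14 lines: qbilg mon eda hvzxv albi pduyy kyupe wwoy esnhp lpbq sccr nht swjqe gon
Hunk 4: at line 1 remove [mon,eda] add [kgu,vkn] -> 14 lines: qbilg kgu vkn hvzxv albi pduyy kyupe wwoy esnhp lpbq sccr nht swjqe gon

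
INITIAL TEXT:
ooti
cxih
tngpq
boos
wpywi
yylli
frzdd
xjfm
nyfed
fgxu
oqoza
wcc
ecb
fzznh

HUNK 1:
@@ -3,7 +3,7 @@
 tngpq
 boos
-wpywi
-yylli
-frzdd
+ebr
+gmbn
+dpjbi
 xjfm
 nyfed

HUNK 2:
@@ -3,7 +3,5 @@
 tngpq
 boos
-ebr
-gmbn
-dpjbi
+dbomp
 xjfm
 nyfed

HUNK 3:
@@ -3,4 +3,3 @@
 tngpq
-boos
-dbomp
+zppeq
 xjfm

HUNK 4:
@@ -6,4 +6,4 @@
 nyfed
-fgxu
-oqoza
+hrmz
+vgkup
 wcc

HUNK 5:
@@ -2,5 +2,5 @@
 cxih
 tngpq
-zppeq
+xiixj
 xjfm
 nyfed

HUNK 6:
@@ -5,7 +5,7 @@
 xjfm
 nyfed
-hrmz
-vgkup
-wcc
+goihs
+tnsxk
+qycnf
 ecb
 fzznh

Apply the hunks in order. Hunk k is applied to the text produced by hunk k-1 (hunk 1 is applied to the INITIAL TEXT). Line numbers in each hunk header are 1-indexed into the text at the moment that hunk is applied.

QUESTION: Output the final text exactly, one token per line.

Answer: ooti
cxih
tngpq
xiixj
xjfm
nyfed
goihs
tnsxk
qycnf
ecb
fzznh

Derivation:
Hunk 1: at line 3 remove [wpywi,yylli,frzdd] add [ebr,gmbn,dpjbi] -> 14 lines: ooti cxih tngpq boos ebr gmbn dpjbi xjfm nyfed fgxu oqoza wcc ecb fzznh
Hunk 2: at line 3 remove [ebr,gmbn,dpjbi] add [dbomp] -> 12 lines: ooti cxih tngpq boos dbomp xjfm nyfed fgxu oqoza wcc ecb fzznh
Hunk 3: at line 3 remove [boos,dbomp] add [zppeq] -> 11 lines: ooti cxih tngpq zppeq xjfm nyfed fgxu oqoza wcc ecb fzznh
Hunk 4: at line 6 remove [fgxu,oqoza] add [hrmz,vgkup] -> 11 lines: ooti cxih tngpq zppeq xjfm nyfed hrmz vgkup wcc ecb fzznh
Hunk 5: at line 2 remove [zppeq] add [xiixj] -> 11 lines: ooti cxih tngpq xiixj xjfm nyfed hrmz vgkup wcc ecb fzznh
Hunk 6: at line 5 remove [hrmz,vgkup,wcc] add [goihs,tnsxk,qycnf] -> 11 lines: ooti cxih tngpq xiixj xjfm nyfed goihs tnsxk qycnf ecb fzznh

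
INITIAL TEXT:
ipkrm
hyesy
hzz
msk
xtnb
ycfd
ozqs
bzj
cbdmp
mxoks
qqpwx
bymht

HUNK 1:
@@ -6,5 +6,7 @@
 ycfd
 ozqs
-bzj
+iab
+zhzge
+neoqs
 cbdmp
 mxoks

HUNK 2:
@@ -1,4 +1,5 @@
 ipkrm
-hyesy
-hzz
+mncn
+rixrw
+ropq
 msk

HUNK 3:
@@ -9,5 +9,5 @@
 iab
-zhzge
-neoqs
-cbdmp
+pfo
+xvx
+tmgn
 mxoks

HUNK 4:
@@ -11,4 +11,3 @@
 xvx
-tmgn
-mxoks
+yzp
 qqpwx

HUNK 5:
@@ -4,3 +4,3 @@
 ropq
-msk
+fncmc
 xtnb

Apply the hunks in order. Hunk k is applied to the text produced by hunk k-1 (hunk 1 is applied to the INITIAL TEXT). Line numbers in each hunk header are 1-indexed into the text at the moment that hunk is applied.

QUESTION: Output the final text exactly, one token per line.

Answer: ipkrm
mncn
rixrw
ropq
fncmc
xtnb
ycfd
ozqs
iab
pfo
xvx
yzp
qqpwx
bymht

Derivation:
Hunk 1: at line 6 remove [bzj] add [iab,zhzge,neoqs] -> 14 lines: ipkrm hyesy hzz msk xtnb ycfd ozqs iab zhzge neoqs cbdmp mxoks qqpwx bymht
Hunk 2: at line 1 remove [hyesy,hzz] add [mncn,rixrw,ropq] -> 15 lines: ipkrm mncn rixrw ropq msk xtnb ycfd ozqs iab zhzge neoqs cbdmp mxoks qqpwx bymht
Hunk 3: at line 9 remove [zhzge,neoqs,cbdmp] add [pfo,xvx,tmgn] -> 15 lines: ipkrm mncn rixrw ropq msk xtnb ycfd ozqs iab pfo xvx tmgn mxoks qqpwx bymht
Hunk 4: at line 11 remove [tmgn,mxoks] add [yzp] -> 14 lines: ipkrm mncn rixrw ropq msk xtnb ycfd ozqs iab pfo xvx yzp qqpwx bymht
Hunk 5: at line 4 remove [msk] add [fncmc] -> 14 lines: ipkrm mncn rixrw ropq fncmc xtnb ycfd ozqs iab pfo xvx yzp qqpwx bymht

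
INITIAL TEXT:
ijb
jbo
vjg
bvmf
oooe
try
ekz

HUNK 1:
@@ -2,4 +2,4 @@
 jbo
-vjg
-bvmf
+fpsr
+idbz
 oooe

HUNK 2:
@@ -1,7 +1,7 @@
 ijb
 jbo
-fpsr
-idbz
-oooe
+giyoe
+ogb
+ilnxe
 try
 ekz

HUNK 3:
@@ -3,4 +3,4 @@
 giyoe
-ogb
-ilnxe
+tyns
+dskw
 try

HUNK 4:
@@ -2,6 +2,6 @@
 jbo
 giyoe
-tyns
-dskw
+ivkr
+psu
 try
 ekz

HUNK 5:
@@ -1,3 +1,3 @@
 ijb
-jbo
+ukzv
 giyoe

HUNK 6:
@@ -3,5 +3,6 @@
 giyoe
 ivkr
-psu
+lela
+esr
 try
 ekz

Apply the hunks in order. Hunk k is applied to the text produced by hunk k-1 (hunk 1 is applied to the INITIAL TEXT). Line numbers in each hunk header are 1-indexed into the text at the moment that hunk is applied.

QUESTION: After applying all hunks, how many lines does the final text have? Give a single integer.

Answer: 8

Derivation:
Hunk 1: at line 2 remove [vjg,bvmf] add [fpsr,idbz] -> 7 lines: ijb jbo fpsr idbz oooe try ekz
Hunk 2: at line 1 remove [fpsr,idbz,oooe] add [giyoe,ogb,ilnxe] -> 7 lines: ijb jbo giyoe ogb ilnxe try ekz
Hunk 3: at line 3 remove [ogb,ilnxe] add [tyns,dskw] -> 7 lines: ijb jbo giyoe tyns dskw try ekz
Hunk 4: at line 2 remove [tyns,dskw] add [ivkr,psu] -> 7 lines: ijb jbo giyoe ivkr psu try ekz
Hunk 5: at line 1 remove [jbo] add [ukzv] -> 7 lines: ijb ukzv giyoe ivkr psu try ekz
Hunk 6: at line 3 remove [psu] add [lela,esr] -> 8 lines: ijb ukzv giyoe ivkr lela esr try ekz
Final line count: 8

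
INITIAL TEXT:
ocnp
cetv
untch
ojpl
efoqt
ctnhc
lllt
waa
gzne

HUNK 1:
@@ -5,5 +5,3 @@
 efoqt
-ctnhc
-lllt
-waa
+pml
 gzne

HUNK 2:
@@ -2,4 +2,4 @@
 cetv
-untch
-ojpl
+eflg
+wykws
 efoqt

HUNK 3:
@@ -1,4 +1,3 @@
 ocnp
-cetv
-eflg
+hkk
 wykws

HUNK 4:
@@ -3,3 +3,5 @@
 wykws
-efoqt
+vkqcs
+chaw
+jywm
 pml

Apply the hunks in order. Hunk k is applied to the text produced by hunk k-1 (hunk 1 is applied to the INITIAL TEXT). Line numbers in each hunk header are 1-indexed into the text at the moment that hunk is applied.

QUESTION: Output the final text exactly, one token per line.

Answer: ocnp
hkk
wykws
vkqcs
chaw
jywm
pml
gzne

Derivation:
Hunk 1: at line 5 remove [ctnhc,lllt,waa] add [pml] -> 7 lines: ocnp cetv untch ojpl efoqt pml gzne
Hunk 2: at line 2 remove [untch,ojpl] add [eflg,wykws] -> 7 lines: ocnp cetv eflg wykws efoqt pml gzne
Hunk 3: at line 1 remove [cetv,eflg] add [hkk] -> 6 lines: ocnp hkk wykws efoqt pml gzne
Hunk 4: at line 3 remove [efoqt] add [vkqcs,chaw,jywm] -> 8 lines: ocnp hkk wykws vkqcs chaw jywm pml gzne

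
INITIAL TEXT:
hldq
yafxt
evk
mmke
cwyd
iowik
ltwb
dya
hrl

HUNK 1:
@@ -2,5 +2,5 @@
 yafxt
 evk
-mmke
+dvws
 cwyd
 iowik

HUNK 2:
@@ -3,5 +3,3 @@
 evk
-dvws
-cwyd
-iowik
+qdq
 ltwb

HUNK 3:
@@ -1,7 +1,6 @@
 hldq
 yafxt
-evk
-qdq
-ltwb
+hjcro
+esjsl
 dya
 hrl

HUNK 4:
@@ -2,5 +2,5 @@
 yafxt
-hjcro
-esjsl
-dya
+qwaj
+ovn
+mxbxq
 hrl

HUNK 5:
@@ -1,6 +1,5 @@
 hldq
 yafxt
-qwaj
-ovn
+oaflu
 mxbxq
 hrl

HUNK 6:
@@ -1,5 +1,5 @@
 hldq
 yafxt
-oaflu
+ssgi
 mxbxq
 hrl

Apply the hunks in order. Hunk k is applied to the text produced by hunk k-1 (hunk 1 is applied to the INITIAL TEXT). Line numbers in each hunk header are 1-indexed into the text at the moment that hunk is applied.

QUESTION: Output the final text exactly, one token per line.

Hunk 1: at line 2 remove [mmke] add [dvws] -> 9 lines: hldq yafxt evk dvws cwyd iowik ltwb dya hrl
Hunk 2: at line 3 remove [dvws,cwyd,iowik] add [qdq] -> 7 lines: hldq yafxt evk qdq ltwb dya hrl
Hunk 3: at line 1 remove [evk,qdq,ltwb] add [hjcro,esjsl] -> 6 lines: hldq yafxt hjcro esjsl dya hrl
Hunk 4: at line 2 remove [hjcro,esjsl,dya] add [qwaj,ovn,mxbxq] -> 6 lines: hldq yafxt qwaj ovn mxbxq hrl
Hunk 5: at line 1 remove [qwaj,ovn] add [oaflu] -> 5 lines: hldq yafxt oaflu mxbxq hrl
Hunk 6: at line 1 remove [oaflu] add [ssgi] -> 5 lines: hldq yafxt ssgi mxbxq hrl

Answer: hldq
yafxt
ssgi
mxbxq
hrl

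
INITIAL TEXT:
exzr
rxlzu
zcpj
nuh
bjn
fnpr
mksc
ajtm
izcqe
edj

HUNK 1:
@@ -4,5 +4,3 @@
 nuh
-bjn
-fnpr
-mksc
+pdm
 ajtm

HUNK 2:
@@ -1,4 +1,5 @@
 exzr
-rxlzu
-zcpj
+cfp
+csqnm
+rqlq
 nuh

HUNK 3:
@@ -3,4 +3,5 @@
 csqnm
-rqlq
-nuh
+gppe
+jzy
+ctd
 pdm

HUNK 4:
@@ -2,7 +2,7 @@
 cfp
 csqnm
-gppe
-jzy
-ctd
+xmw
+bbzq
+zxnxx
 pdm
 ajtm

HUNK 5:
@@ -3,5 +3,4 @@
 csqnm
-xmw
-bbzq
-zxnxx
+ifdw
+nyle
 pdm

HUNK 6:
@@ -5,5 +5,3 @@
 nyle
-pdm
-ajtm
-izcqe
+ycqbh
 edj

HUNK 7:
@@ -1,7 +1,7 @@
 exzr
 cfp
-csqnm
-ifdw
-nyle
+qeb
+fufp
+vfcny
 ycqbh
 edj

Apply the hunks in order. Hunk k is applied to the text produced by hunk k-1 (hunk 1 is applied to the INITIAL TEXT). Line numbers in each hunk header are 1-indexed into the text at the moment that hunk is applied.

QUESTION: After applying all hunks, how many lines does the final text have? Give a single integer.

Answer: 7

Derivation:
Hunk 1: at line 4 remove [bjn,fnpr,mksc] add [pdm] -> 8 lines: exzr rxlzu zcpj nuh pdm ajtm izcqe edj
Hunk 2: at line 1 remove [rxlzu,zcpj] add [cfp,csqnm,rqlq] -> 9 lines: exzr cfp csqnm rqlq nuh pdm ajtm izcqe edj
Hunk 3: at line 3 remove [rqlq,nuh] add [gppe,jzy,ctd] -> 10 lines: exzr cfp csqnm gppe jzy ctd pdm ajtm izcqe edj
Hunk 4: at line 2 remove [gppe,jzy,ctd] add [xmw,bbzq,zxnxx] -> 10 lines: exzr cfp csqnm xmw bbzq zxnxx pdm ajtm izcqe edj
Hunk 5: at line 3 remove [xmw,bbzq,zxnxx] add [ifdw,nyle] -> 9 lines: exzr cfp csqnm ifdw nyle pdm ajtm izcqe edj
Hunk 6: at line 5 remove [pdm,ajtm,izcqe] add [ycqbh] -> 7 lines: exzr cfp csqnm ifdw nyle ycqbh edj
Hunk 7: at line 1 remove [csqnm,ifdw,nyle] add [qeb,fufp,vfcny] -> 7 lines: exzr cfp qeb fufp vfcny ycqbh edj
Final line count: 7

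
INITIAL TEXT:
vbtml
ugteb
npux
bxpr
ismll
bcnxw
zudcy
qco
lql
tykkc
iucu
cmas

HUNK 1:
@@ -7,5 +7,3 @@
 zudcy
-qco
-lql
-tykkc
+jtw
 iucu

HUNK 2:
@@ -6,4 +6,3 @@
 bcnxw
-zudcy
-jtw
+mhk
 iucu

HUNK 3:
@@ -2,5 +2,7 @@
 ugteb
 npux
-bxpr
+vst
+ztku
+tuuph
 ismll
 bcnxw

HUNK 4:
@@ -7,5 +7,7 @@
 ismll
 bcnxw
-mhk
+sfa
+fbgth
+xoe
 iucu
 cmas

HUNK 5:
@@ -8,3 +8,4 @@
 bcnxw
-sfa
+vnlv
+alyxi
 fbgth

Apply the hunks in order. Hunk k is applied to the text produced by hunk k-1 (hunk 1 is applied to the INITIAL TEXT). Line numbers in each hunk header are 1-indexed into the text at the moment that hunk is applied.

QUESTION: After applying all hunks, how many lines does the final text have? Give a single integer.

Hunk 1: at line 7 remove [qco,lql,tykkc] add [jtw] -> 10 lines: vbtml ugteb npux bxpr ismll bcnxw zudcy jtw iucu cmas
Hunk 2: at line 6 remove [zudcy,jtw] add [mhk] -> 9 lines: vbtml ugteb npux bxpr ismll bcnxw mhk iucu cmas
Hunk 3: at line 2 remove [bxpr] add [vst,ztku,tuuph] -> 11 lines: vbtml ugteb npux vst ztku tuuph ismll bcnxw mhk iucu cmas
Hunk 4: at line 7 remove [mhk] add [sfa,fbgth,xoe] -> 13 lines: vbtml ugteb npux vst ztku tuuph ismll bcnxw sfa fbgth xoe iucu cmas
Hunk 5: at line 8 remove [sfa] add [vnlv,alyxi] -> 14 lines: vbtml ugteb npux vst ztku tuuph ismll bcnxw vnlv alyxi fbgth xoe iucu cmas
Final line count: 14

Answer: 14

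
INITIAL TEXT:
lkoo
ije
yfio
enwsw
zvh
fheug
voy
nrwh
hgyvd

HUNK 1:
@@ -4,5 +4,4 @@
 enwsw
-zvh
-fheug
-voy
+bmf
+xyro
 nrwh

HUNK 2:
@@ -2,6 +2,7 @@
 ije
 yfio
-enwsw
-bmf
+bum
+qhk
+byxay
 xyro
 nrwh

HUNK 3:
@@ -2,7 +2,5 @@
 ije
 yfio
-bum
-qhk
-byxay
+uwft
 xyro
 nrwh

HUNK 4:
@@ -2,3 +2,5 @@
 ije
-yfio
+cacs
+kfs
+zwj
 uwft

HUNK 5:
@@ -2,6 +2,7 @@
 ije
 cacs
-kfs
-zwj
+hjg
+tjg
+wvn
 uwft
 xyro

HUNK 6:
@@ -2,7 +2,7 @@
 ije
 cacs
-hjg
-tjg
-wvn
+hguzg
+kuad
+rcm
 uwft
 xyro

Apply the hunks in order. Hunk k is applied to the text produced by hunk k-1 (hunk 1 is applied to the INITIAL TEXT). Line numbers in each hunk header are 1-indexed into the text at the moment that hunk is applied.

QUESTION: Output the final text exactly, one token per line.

Hunk 1: at line 4 remove [zvh,fheug,voy] add [bmf,xyro] -> 8 lines: lkoo ije yfio enwsw bmf xyro nrwh hgyvd
Hunk 2: at line 2 remove [enwsw,bmf] add [bum,qhk,byxay] -> 9 lines: lkoo ije yfio bum qhk byxay xyro nrwh hgyvd
Hunk 3: at line 2 remove [bum,qhk,byxay] add [uwft] -> 7 lines: lkoo ije yfio uwft xyro nrwh hgyvd
Hunk 4: at line 2 remove [yfio] add [cacs,kfs,zwj] -> 9 lines: lkoo ije cacs kfs zwj uwft xyro nrwh hgyvd
Hunk 5: at line 2 remove [kfs,zwj] add [hjg,tjg,wvn] -> 10 lines: lkoo ije cacs hjg tjg wvn uwft xyro nrwh hgyvd
Hunk 6: at line 2 remove [hjg,tjg,wvn] add [hguzg,kuad,rcm] -> 10 lines: lkoo ije cacs hguzg kuad rcm uwft xyro nrwh hgyvd

Answer: lkoo
ije
cacs
hguzg
kuad
rcm
uwft
xyro
nrwh
hgyvd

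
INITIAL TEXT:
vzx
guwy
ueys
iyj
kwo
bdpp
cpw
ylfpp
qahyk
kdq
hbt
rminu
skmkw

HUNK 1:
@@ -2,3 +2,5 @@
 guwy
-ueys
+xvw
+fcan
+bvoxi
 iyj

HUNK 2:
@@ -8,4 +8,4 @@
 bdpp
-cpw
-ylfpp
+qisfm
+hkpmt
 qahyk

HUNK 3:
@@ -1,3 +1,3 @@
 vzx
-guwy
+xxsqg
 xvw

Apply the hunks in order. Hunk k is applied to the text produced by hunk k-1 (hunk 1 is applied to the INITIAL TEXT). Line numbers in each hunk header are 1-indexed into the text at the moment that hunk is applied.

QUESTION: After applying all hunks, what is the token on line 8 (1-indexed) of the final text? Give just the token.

Hunk 1: at line 2 remove [ueys] add [xvw,fcan,bvoxi] -> 15 lines: vzx guwy xvw fcan bvoxi iyj kwo bdpp cpw ylfpp qahyk kdq hbt rminu skmkw
Hunk 2: at line 8 remove [cpw,ylfpp] add [qisfm,hkpmt] -> 15 lines: vzx guwy xvw fcan bvoxi iyj kwo bdpp qisfm hkpmt qahyk kdq hbt rminu skmkw
Hunk 3: at line 1 remove [guwy] add [xxsqg] -> 15 lines: vzx xxsqg xvw fcan bvoxi iyj kwo bdpp qisfm hkpmt qahyk kdq hbt rminu skmkw
Final line 8: bdpp

Answer: bdpp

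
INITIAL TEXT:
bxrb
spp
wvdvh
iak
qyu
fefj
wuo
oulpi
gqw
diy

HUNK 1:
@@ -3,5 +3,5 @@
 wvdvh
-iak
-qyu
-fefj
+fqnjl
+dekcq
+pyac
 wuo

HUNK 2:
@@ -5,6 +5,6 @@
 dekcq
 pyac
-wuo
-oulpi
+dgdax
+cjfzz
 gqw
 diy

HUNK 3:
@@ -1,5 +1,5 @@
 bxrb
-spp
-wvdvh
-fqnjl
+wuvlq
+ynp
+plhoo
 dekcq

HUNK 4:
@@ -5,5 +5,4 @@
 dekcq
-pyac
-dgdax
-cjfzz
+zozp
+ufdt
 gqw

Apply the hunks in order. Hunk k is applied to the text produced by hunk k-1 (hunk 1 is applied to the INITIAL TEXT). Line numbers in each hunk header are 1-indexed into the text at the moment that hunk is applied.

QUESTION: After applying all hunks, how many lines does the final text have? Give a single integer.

Answer: 9

Derivation:
Hunk 1: at line 3 remove [iak,qyu,fefj] add [fqnjl,dekcq,pyac] -> 10 lines: bxrb spp wvdvh fqnjl dekcq pyac wuo oulpi gqw diy
Hunk 2: at line 5 remove [wuo,oulpi] add [dgdax,cjfzz] -> 10 lines: bxrb spp wvdvh fqnjl dekcq pyac dgdax cjfzz gqw diy
Hunk 3: at line 1 remove [spp,wvdvh,fqnjl] add [wuvlq,ynp,plhoo] -> 10 lines: bxrb wuvlq ynp plhoo dekcq pyac dgdax cjfzz gqw diy
Hunk 4: at line 5 remove [pyac,dgdax,cjfzz] add [zozp,ufdt] -> 9 lines: bxrb wuvlq ynp plhoo dekcq zozp ufdt gqw diy
Final line count: 9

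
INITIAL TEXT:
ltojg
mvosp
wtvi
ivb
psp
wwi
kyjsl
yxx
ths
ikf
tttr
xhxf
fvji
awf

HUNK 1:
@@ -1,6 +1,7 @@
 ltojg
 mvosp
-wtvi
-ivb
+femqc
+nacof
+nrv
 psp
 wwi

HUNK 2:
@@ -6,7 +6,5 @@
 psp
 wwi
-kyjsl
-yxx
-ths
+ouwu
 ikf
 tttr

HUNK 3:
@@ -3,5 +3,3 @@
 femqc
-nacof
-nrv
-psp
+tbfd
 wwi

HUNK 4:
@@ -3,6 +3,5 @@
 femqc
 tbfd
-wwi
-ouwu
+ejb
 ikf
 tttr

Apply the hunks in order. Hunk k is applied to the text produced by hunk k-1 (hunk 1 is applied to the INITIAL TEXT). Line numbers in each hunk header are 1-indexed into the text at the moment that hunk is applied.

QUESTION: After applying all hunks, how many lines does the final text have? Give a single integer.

Hunk 1: at line 1 remove [wtvi,ivb] add [femqc,nacof,nrv] -> 15 lines: ltojg mvosp femqc nacof nrv psp wwi kyjsl yxx ths ikf tttr xhxf fvji awf
Hunk 2: at line 6 remove [kyjsl,yxx,ths] add [ouwu] -> 13 lines: ltojg mvosp femqc nacof nrv psp wwi ouwu ikf tttr xhxf fvji awf
Hunk 3: at line 3 remove [nacof,nrv,psp] add [tbfd] -> 11 lines: ltojg mvosp femqc tbfd wwi ouwu ikf tttr xhxf fvji awf
Hunk 4: at line 3 remove [wwi,ouwu] add [ejb] -> 10 lines: ltojg mvosp femqc tbfd ejb ikf tttr xhxf fvji awf
Final line count: 10

Answer: 10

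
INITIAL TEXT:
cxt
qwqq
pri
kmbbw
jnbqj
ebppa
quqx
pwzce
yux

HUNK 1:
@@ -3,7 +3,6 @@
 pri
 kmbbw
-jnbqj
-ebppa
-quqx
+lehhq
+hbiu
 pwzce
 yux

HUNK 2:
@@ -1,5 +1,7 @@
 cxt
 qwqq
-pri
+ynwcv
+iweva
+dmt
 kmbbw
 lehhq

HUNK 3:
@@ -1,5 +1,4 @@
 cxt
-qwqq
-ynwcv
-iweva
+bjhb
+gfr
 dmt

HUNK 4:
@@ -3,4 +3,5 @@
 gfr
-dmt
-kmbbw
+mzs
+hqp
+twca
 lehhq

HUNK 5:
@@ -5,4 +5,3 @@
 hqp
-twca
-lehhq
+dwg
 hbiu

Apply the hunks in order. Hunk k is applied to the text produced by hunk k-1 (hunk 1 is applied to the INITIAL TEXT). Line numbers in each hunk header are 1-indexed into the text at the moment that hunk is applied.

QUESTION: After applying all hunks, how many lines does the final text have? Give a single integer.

Answer: 9

Derivation:
Hunk 1: at line 3 remove [jnbqj,ebppa,quqx] add [lehhq,hbiu] -> 8 lines: cxt qwqq pri kmbbw lehhq hbiu pwzce yux
Hunk 2: at line 1 remove [pri] add [ynwcv,iweva,dmt] -> 10 lines: cxt qwqq ynwcv iweva dmt kmbbw lehhq hbiu pwzce yux
Hunk 3: at line 1 remove [qwqq,ynwcv,iweva] add [bjhb,gfr] -> 9 lines: cxt bjhb gfr dmt kmbbw lehhq hbiu pwzce yux
Hunk 4: at line 3 remove [dmt,kmbbw] add [mzs,hqp,twca] -> 10 lines: cxt bjhb gfr mzs hqp twca lehhq hbiu pwzce yux
Hunk 5: at line 5 remove [twca,lehhq] add [dwg] -> 9 lines: cxt bjhb gfr mzs hqp dwg hbiu pwzce yux
Final line count: 9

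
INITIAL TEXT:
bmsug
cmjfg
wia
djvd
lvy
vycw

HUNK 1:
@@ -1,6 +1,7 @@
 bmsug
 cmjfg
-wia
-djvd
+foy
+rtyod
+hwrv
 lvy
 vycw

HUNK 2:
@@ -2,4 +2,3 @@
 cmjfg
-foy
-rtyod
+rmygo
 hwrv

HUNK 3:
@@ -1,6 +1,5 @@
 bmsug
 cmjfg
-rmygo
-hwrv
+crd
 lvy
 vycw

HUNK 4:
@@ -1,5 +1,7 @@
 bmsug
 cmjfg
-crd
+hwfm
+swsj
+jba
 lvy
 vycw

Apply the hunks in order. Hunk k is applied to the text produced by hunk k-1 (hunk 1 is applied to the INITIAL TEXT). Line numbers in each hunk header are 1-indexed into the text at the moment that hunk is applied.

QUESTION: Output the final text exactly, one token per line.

Answer: bmsug
cmjfg
hwfm
swsj
jba
lvy
vycw

Derivation:
Hunk 1: at line 1 remove [wia,djvd] add [foy,rtyod,hwrv] -> 7 lines: bmsug cmjfg foy rtyod hwrv lvy vycw
Hunk 2: at line 2 remove [foy,rtyod] add [rmygo] -> 6 lines: bmsug cmjfg rmygo hwrv lvy vycw
Hunk 3: at line 1 remove [rmygo,hwrv] add [crd] -> 5 lines: bmsug cmjfg crd lvy vycw
Hunk 4: at line 1 remove [crd] add [hwfm,swsj,jba] -> 7 lines: bmsug cmjfg hwfm swsj jba lvy vycw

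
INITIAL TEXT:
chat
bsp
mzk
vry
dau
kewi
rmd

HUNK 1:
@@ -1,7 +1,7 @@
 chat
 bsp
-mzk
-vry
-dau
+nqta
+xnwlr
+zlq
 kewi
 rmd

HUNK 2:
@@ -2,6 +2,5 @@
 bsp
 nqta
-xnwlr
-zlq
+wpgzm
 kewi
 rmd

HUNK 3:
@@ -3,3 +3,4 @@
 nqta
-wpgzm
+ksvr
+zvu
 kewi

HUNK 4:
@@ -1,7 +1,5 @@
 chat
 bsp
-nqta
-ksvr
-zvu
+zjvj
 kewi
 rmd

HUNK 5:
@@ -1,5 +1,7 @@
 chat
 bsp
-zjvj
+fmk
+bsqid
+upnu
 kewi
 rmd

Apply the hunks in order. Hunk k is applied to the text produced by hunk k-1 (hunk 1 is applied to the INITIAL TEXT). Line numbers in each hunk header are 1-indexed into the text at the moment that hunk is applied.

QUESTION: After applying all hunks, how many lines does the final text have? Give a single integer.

Answer: 7

Derivation:
Hunk 1: at line 1 remove [mzk,vry,dau] add [nqta,xnwlr,zlq] -> 7 lines: chat bsp nqta xnwlr zlq kewi rmd
Hunk 2: at line 2 remove [xnwlr,zlq] add [wpgzm] -> 6 lines: chat bsp nqta wpgzm kewi rmd
Hunk 3: at line 3 remove [wpgzm] add [ksvr,zvu] -> 7 lines: chat bsp nqta ksvr zvu kewi rmd
Hunk 4: at line 1 remove [nqta,ksvr,zvu] add [zjvj] -> 5 lines: chat bsp zjvj kewi rmd
Hunk 5: at line 1 remove [zjvj] add [fmk,bsqid,upnu] -> 7 lines: chat bsp fmk bsqid upnu kewi rmd
Final line count: 7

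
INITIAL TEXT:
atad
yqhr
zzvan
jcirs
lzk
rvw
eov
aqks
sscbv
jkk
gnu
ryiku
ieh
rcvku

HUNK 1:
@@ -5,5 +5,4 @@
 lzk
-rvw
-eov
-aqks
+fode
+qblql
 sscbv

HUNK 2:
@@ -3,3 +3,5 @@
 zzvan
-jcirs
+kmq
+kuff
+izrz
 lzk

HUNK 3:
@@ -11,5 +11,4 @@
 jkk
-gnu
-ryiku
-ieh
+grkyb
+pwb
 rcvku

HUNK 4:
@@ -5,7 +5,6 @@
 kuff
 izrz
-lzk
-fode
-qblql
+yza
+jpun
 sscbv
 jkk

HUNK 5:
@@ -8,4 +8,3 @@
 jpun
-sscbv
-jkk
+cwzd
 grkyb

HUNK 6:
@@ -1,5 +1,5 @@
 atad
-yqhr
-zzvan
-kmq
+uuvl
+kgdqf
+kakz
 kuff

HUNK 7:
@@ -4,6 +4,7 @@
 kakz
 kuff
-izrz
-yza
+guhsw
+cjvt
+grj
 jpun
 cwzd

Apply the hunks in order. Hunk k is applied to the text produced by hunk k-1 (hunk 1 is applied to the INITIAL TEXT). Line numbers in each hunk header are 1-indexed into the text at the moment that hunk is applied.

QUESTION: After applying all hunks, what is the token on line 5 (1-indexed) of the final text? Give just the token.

Hunk 1: at line 5 remove [rvw,eov,aqks] add [fode,qblql] -> 13 lines: atad yqhr zzvan jcirs lzk fode qblql sscbv jkk gnu ryiku ieh rcvku
Hunk 2: at line 3 remove [jcirs] add [kmq,kuff,izrz] -> 15 lines: atad yqhr zzvan kmq kuff izrz lzk fode qblql sscbv jkk gnu ryiku ieh rcvku
Hunk 3: at line 11 remove [gnu,ryiku,ieh] add [grkyb,pwb] -> 14 lines: atad yqhr zzvan kmq kuff izrz lzk fode qblql sscbv jkk grkyb pwb rcvku
Hunk 4: at line 5 remove [lzk,fode,qblql] add [yza,jpun] -> 13 lines: atad yqhr zzvan kmq kuff izrz yza jpun sscbv jkk grkyb pwb rcvku
Hunk 5: at line 8 remove [sscbv,jkk] add [cwzd] -> 12 lines: atad yqhr zzvan kmq kuff izrz yza jpun cwzd grkyb pwb rcvku
Hunk 6: at line 1 remove [yqhr,zzvan,kmq] add [uuvl,kgdqf,kakz] -> 12 lines: atad uuvl kgdqf kakz kuff izrz yza jpun cwzd grkyb pwb rcvku
Hunk 7: at line 4 remove [izrz,yza] add [guhsw,cjvt,grj] -> 13 lines: atad uuvl kgdqf kakz kuff guhsw cjvt grj jpun cwzd grkyb pwb rcvku
Final line 5: kuff

Answer: kuff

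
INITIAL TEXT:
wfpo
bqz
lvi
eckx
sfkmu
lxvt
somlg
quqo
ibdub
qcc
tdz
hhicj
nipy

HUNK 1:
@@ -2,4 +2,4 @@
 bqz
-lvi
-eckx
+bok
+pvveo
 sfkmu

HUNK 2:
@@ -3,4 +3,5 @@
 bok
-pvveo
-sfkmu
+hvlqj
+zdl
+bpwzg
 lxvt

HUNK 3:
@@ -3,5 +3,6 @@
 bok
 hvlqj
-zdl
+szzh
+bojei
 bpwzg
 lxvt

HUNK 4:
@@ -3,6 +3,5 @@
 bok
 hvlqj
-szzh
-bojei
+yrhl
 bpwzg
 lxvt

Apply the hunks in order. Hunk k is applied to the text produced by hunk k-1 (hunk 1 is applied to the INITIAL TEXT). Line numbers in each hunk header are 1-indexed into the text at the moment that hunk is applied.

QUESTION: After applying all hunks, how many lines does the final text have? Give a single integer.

Hunk 1: at line 2 remove [lvi,eckx] add [bok,pvveo] -> 13 lines: wfpo bqz bok pvveo sfkmu lxvt somlg quqo ibdub qcc tdz hhicj nipy
Hunk 2: at line 3 remove [pvveo,sfkmu] add [hvlqj,zdl,bpwzg] -> 14 lines: wfpo bqz bok hvlqj zdl bpwzg lxvt somlg quqo ibdub qcc tdz hhicj nipy
Hunk 3: at line 3 remove [zdl] add [szzh,bojei] -> 15 lines: wfpo bqz bok hvlqj szzh bojei bpwzg lxvt somlg quqo ibdub qcc tdz hhicj nipy
Hunk 4: at line 3 remove [szzh,bojei] add [yrhl] -> 14 lines: wfpo bqz bok hvlqj yrhl bpwzg lxvt somlg quqo ibdub qcc tdz hhicj nipy
Final line count: 14

Answer: 14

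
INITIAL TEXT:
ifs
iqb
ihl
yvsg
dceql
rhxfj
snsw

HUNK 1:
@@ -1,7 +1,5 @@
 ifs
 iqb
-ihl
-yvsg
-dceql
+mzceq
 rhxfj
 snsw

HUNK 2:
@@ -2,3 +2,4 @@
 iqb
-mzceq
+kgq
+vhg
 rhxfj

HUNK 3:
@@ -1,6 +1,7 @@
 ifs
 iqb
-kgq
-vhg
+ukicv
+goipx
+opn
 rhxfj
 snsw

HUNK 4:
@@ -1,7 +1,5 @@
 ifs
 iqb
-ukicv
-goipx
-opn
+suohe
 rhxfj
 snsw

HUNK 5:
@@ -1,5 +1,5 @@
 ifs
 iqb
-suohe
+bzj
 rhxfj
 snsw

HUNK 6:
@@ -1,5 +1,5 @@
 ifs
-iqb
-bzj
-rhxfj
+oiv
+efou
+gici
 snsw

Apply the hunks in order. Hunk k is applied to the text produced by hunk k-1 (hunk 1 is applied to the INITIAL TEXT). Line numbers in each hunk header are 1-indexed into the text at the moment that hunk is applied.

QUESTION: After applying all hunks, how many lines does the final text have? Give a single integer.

Hunk 1: at line 1 remove [ihl,yvsg,dceql] add [mzceq] -> 5 lines: ifs iqb mzceq rhxfj snsw
Hunk 2: at line 2 remove [mzceq] add [kgq,vhg] -> 6 lines: ifs iqb kgq vhg rhxfj snsw
Hunk 3: at line 1 remove [kgq,vhg] add [ukicv,goipx,opn] -> 7 lines: ifs iqb ukicv goipx opn rhxfj snsw
Hunk 4: at line 1 remove [ukicv,goipx,opn] add [suohe] -> 5 lines: ifs iqb suohe rhxfj snsw
Hunk 5: at line 1 remove [suohe] add [bzj] -> 5 lines: ifs iqb bzj rhxfj snsw
Hunk 6: at line 1 remove [iqb,bzj,rhxfj] add [oiv,efou,gici] -> 5 lines: ifs oiv efou gici snsw
Final line count: 5

Answer: 5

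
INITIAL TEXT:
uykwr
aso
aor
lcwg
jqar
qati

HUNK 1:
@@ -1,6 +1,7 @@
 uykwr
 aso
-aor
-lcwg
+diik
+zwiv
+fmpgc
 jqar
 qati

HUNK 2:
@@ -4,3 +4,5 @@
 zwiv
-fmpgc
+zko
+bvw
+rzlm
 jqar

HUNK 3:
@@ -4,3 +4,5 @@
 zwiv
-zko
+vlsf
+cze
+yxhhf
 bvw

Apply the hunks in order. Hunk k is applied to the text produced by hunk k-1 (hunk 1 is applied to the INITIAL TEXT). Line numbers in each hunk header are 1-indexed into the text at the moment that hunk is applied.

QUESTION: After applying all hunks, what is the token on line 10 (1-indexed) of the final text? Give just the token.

Answer: jqar

Derivation:
Hunk 1: at line 1 remove [aor,lcwg] add [diik,zwiv,fmpgc] -> 7 lines: uykwr aso diik zwiv fmpgc jqar qati
Hunk 2: at line 4 remove [fmpgc] add [zko,bvw,rzlm] -> 9 lines: uykwr aso diik zwiv zko bvw rzlm jqar qati
Hunk 3: at line 4 remove [zko] add [vlsf,cze,yxhhf] -> 11 lines: uykwr aso diik zwiv vlsf cze yxhhf bvw rzlm jqar qati
Final line 10: jqar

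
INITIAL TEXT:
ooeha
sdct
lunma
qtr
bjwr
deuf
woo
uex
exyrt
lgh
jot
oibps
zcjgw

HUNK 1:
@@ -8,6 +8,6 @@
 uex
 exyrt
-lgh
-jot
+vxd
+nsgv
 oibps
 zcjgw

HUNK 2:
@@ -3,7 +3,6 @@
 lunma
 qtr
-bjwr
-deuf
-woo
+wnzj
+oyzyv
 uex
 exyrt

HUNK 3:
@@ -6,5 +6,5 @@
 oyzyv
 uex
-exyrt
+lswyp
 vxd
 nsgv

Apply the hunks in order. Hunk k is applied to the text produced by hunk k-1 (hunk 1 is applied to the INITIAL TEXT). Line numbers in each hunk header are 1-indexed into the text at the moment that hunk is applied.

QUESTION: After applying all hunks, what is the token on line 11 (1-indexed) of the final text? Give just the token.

Hunk 1: at line 8 remove [lgh,jot] add [vxd,nsgv] -> 13 lines: ooeha sdct lunma qtr bjwr deuf woo uex exyrt vxd nsgv oibps zcjgw
Hunk 2: at line 3 remove [bjwr,deuf,woo] add [wnzj,oyzyv] -> 12 lines: ooeha sdct lunma qtr wnzj oyzyv uex exyrt vxd nsgv oibps zcjgw
Hunk 3: at line 6 remove [exyrt] add [lswyp] -> 12 lines: ooeha sdct lunma qtr wnzj oyzyv uex lswyp vxd nsgv oibps zcjgw
Final line 11: oibps

Answer: oibps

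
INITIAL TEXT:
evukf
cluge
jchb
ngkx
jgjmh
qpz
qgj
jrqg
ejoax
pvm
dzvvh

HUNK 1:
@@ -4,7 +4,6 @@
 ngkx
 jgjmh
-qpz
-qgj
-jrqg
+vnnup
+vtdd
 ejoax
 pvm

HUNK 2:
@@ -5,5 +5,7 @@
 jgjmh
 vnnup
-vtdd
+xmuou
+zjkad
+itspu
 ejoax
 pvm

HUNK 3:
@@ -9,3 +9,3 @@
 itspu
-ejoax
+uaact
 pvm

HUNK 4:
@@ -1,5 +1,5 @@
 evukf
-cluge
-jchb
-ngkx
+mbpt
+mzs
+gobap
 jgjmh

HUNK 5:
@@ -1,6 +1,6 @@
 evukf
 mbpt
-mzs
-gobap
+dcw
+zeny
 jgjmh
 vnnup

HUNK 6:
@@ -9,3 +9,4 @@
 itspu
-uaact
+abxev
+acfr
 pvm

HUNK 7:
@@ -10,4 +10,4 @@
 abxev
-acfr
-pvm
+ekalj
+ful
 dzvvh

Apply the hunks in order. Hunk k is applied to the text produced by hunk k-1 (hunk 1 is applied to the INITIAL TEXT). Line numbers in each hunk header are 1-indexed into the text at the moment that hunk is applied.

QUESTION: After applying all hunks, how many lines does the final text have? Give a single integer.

Answer: 13

Derivation:
Hunk 1: at line 4 remove [qpz,qgj,jrqg] add [vnnup,vtdd] -> 10 lines: evukf cluge jchb ngkx jgjmh vnnup vtdd ejoax pvm dzvvh
Hunk 2: at line 5 remove [vtdd] add [xmuou,zjkad,itspu] -> 12 lines: evukf cluge jchb ngkx jgjmh vnnup xmuou zjkad itspu ejoax pvm dzvvh
Hunk 3: at line 9 remove [ejoax] add [uaact] -> 12 lines: evukf cluge jchb ngkx jgjmh vnnup xmuou zjkad itspu uaact pvm dzvvh
Hunk 4: at line 1 remove [cluge,jchb,ngkx] add [mbpt,mzs,gobap] -> 12 lines: evukf mbpt mzs gobap jgjmh vnnup xmuou zjkad itspu uaact pvm dzvvh
Hunk 5: at line 1 remove [mzs,gobap] add [dcw,zeny] -> 12 lines: evukf mbpt dcw zeny jgjmh vnnup xmuou zjkad itspu uaact pvm dzvvh
Hunk 6: at line 9 remove [uaact] add [abxev,acfr] -> 13 lines: evukf mbpt dcw zeny jgjmh vnnup xmuou zjkad itspu abxev acfr pvm dzvvh
Hunk 7: at line 10 remove [acfr,pvm] add [ekalj,ful] -> 13 lines: evukf mbpt dcw zeny jgjmh vnnup xmuou zjkad itspu abxev ekalj ful dzvvh
Final line count: 13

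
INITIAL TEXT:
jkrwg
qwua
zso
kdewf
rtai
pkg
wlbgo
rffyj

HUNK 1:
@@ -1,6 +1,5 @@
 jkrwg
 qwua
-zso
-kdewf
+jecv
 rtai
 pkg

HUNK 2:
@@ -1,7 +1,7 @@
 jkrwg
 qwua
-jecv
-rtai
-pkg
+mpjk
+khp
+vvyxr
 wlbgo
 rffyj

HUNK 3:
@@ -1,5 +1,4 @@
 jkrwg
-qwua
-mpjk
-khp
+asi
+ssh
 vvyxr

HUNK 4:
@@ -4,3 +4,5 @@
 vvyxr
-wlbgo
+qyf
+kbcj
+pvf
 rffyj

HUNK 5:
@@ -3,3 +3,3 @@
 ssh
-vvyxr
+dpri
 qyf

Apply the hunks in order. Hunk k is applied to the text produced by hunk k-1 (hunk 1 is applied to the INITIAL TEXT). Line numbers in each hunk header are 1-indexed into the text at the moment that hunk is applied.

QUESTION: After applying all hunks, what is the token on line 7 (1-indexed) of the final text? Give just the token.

Hunk 1: at line 1 remove [zso,kdewf] add [jecv] -> 7 lines: jkrwg qwua jecv rtai pkg wlbgo rffyj
Hunk 2: at line 1 remove [jecv,rtai,pkg] add [mpjk,khp,vvyxr] -> 7 lines: jkrwg qwua mpjk khp vvyxr wlbgo rffyj
Hunk 3: at line 1 remove [qwua,mpjk,khp] add [asi,ssh] -> 6 lines: jkrwg asi ssh vvyxr wlbgo rffyj
Hunk 4: at line 4 remove [wlbgo] add [qyf,kbcj,pvf] -> 8 lines: jkrwg asi ssh vvyxr qyf kbcj pvf rffyj
Hunk 5: at line 3 remove [vvyxr] add [dpri] -> 8 lines: jkrwg asi ssh dpri qyf kbcj pvf rffyj
Final line 7: pvf

Answer: pvf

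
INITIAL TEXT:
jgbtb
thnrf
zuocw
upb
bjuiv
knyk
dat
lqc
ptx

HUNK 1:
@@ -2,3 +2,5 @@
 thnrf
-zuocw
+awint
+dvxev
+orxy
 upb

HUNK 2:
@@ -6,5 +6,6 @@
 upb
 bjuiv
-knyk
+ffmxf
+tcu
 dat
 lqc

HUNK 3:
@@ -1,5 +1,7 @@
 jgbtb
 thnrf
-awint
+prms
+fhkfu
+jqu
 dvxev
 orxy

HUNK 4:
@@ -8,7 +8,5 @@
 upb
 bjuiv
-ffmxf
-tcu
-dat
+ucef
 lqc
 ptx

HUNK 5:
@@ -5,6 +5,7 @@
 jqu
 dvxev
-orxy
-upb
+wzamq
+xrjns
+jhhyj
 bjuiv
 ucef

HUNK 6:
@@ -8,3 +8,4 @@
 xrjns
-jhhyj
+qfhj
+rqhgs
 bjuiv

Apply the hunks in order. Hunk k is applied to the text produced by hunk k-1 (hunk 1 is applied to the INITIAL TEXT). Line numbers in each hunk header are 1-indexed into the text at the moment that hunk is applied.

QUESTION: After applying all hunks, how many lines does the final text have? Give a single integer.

Answer: 14

Derivation:
Hunk 1: at line 2 remove [zuocw] add [awint,dvxev,orxy] -> 11 lines: jgbtb thnrf awint dvxev orxy upb bjuiv knyk dat lqc ptx
Hunk 2: at line 6 remove [knyk] add [ffmxf,tcu] -> 12 lines: jgbtb thnrf awint dvxev orxy upb bjuiv ffmxf tcu dat lqc ptx
Hunk 3: at line 1 remove [awint] add [prms,fhkfu,jqu] -> 14 lines: jgbtb thnrf prms fhkfu jqu dvxev orxy upb bjuiv ffmxf tcu dat lqc ptx
Hunk 4: at line 8 remove [ffmxf,tcu,dat] add [ucef] -> 12 lines: jgbtb thnrf prms fhkfu jqu dvxev orxy upb bjuiv ucef lqc ptx
Hunk 5: at line 5 remove [orxy,upb] add [wzamq,xrjns,jhhyj] -> 13 lines: jgbtb thnrf prms fhkfu jqu dvxev wzamq xrjns jhhyj bjuiv ucef lqc ptx
Hunk 6: at line 8 remove [jhhyj] add [qfhj,rqhgs] -> 14 lines: jgbtb thnrf prms fhkfu jqu dvxev wzamq xrjns qfhj rqhgs bjuiv ucef lqc ptx
Final line count: 14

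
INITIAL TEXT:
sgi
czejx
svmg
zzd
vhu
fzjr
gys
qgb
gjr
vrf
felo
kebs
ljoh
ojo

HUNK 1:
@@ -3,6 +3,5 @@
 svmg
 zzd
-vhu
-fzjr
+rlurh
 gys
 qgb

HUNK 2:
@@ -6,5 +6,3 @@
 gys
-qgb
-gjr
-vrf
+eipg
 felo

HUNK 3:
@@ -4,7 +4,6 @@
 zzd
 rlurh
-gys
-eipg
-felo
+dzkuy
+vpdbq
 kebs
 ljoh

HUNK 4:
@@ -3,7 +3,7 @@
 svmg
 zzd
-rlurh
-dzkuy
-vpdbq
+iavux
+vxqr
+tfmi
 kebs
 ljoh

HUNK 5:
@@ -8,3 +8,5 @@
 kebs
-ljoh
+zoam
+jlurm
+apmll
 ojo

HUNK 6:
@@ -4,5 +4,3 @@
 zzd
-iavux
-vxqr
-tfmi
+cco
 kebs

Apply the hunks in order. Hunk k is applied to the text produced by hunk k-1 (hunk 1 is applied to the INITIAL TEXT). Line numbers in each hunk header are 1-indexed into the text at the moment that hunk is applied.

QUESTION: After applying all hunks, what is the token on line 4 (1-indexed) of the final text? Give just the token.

Hunk 1: at line 3 remove [vhu,fzjr] add [rlurh] -> 13 lines: sgi czejx svmg zzd rlurh gys qgb gjr vrf felo kebs ljoh ojo
Hunk 2: at line 6 remove [qgb,gjr,vrf] add [eipg] -> 11 lines: sgi czejx svmg zzd rlurh gys eipg felo kebs ljoh ojo
Hunk 3: at line 4 remove [gys,eipg,felo] add [dzkuy,vpdbq] -> 10 lines: sgi czejx svmg zzd rlurh dzkuy vpdbq kebs ljoh ojo
Hunk 4: at line 3 remove [rlurh,dzkuy,vpdbq] add [iavux,vxqr,tfmi] -> 10 lines: sgi czejx svmg zzd iavux vxqr tfmi kebs ljoh ojo
Hunk 5: at line 8 remove [ljoh] add [zoam,jlurm,apmll] -> 12 lines: sgi czejx svmg zzd iavux vxqr tfmi kebs zoam jlurm apmll ojo
Hunk 6: at line 4 remove [iavux,vxqr,tfmi] add [cco] -> 10 lines: sgi czejx svmg zzd cco kebs zoam jlurm apmll ojo
Final line 4: zzd

Answer: zzd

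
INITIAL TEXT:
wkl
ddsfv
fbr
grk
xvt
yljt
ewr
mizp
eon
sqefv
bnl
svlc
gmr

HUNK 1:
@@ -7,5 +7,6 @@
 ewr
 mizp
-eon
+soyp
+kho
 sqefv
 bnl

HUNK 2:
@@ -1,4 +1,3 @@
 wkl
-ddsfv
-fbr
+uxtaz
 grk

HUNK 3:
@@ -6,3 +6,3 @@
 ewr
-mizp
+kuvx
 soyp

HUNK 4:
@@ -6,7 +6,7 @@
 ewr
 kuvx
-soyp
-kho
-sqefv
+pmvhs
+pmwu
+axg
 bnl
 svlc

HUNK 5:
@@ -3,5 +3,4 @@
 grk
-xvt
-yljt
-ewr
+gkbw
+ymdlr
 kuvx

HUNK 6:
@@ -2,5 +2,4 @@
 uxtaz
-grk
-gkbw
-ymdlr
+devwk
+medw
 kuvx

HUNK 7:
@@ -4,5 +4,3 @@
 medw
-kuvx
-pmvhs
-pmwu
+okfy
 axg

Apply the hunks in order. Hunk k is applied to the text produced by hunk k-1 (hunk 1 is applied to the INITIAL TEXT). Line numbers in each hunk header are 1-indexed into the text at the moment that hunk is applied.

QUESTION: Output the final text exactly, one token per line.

Answer: wkl
uxtaz
devwk
medw
okfy
axg
bnl
svlc
gmr

Derivation:
Hunk 1: at line 7 remove [eon] add [soyp,kho] -> 14 lines: wkl ddsfv fbr grk xvt yljt ewr mizp soyp kho sqefv bnl svlc gmr
Hunk 2: at line 1 remove [ddsfv,fbr] add [uxtaz] -> 13 lines: wkl uxtaz grk xvt yljt ewr mizp soyp kho sqefv bnl svlc gmr
Hunk 3: at line 6 remove [mizp] add [kuvx] -> 13 lines: wkl uxtaz grk xvt yljt ewr kuvx soyp kho sqefv bnl svlc gmr
Hunk 4: at line 6 remove [soyp,kho,sqefv] add [pmvhs,pmwu,axg] -> 13 lines: wkl uxtaz grk xvt yljt ewr kuvx pmvhs pmwu axg bnl svlc gmr
Hunk 5: at line 3 remove [xvt,yljt,ewr] add [gkbw,ymdlr] -> 12 lines: wkl uxtaz grk gkbw ymdlr kuvx pmvhs pmwu axg bnl svlc gmr
Hunk 6: at line 2 remove [grk,gkbw,ymdlr] add [devwk,medw] -> 11 lines: wkl uxtaz devwk medw kuvx pmvhs pmwu axg bnl svlc gmr
Hunk 7: at line 4 remove [kuvx,pmvhs,pmwu] add [okfy] -> 9 lines: wkl uxtaz devwk medw okfy axg bnl svlc gmr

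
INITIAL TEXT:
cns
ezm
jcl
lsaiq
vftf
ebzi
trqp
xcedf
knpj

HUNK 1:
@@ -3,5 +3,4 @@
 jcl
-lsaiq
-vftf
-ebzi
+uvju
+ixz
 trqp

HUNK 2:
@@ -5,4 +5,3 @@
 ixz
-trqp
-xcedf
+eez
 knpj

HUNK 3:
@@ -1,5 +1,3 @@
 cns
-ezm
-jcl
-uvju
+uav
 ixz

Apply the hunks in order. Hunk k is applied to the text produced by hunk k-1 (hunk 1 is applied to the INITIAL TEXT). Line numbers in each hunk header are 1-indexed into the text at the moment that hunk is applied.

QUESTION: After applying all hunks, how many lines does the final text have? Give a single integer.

Answer: 5

Derivation:
Hunk 1: at line 3 remove [lsaiq,vftf,ebzi] add [uvju,ixz] -> 8 lines: cns ezm jcl uvju ixz trqp xcedf knpj
Hunk 2: at line 5 remove [trqp,xcedf] add [eez] -> 7 lines: cns ezm jcl uvju ixz eez knpj
Hunk 3: at line 1 remove [ezm,jcl,uvju] add [uav] -> 5 lines: cns uav ixz eez knpj
Final line count: 5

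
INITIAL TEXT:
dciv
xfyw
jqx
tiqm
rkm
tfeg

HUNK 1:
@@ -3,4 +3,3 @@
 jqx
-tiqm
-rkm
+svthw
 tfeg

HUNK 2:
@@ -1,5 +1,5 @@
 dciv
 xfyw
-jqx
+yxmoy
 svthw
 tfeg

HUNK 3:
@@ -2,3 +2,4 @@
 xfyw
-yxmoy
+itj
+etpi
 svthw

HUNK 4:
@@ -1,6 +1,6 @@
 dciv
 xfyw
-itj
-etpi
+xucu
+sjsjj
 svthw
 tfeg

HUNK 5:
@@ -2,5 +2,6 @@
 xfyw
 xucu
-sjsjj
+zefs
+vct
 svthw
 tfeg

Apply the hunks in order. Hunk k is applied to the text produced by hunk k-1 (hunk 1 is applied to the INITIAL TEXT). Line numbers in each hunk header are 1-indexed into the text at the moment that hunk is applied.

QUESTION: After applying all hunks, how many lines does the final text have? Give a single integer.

Hunk 1: at line 3 remove [tiqm,rkm] add [svthw] -> 5 lines: dciv xfyw jqx svthw tfeg
Hunk 2: at line 1 remove [jqx] add [yxmoy] -> 5 lines: dciv xfyw yxmoy svthw tfeg
Hunk 3: at line 2 remove [yxmoy] add [itj,etpi] -> 6 lines: dciv xfyw itj etpi svthw tfeg
Hunk 4: at line 1 remove [itj,etpi] add [xucu,sjsjj] -> 6 lines: dciv xfyw xucu sjsjj svthw tfeg
Hunk 5: at line 2 remove [sjsjj] add [zefs,vct] -> 7 lines: dciv xfyw xucu zefs vct svthw tfeg
Final line count: 7

Answer: 7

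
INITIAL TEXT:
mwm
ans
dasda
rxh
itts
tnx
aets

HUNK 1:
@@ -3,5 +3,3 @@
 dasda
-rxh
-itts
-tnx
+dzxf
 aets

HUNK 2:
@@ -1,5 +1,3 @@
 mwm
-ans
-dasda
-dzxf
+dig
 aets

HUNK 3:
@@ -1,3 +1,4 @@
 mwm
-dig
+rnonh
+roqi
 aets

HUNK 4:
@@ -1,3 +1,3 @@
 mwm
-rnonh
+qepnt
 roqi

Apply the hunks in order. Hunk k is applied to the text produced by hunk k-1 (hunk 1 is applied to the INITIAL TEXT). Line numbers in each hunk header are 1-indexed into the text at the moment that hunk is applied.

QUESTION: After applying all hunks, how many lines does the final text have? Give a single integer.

Hunk 1: at line 3 remove [rxh,itts,tnx] add [dzxf] -> 5 lines: mwm ans dasda dzxf aets
Hunk 2: at line 1 remove [ans,dasda,dzxf] add [dig] -> 3 lines: mwm dig aets
Hunk 3: at line 1 remove [dig] add [rnonh,roqi] -> 4 lines: mwm rnonh roqi aets
Hunk 4: at line 1 remove [rnonh] add [qepnt] -> 4 lines: mwm qepnt roqi aets
Final line count: 4

Answer: 4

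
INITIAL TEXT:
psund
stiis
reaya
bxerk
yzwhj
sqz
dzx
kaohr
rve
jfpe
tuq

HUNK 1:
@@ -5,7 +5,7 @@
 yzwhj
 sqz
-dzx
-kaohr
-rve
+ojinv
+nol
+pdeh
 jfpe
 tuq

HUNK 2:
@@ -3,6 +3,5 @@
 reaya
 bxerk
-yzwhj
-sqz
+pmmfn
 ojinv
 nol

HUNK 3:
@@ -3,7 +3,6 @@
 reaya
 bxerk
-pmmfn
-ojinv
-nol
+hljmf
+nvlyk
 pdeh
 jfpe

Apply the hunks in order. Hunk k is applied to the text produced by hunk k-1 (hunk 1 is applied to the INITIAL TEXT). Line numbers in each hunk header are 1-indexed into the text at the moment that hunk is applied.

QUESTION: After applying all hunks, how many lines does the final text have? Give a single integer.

Answer: 9

Derivation:
Hunk 1: at line 5 remove [dzx,kaohr,rve] add [ojinv,nol,pdeh] -> 11 lines: psund stiis reaya bxerk yzwhj sqz ojinv nol pdeh jfpe tuq
Hunk 2: at line 3 remove [yzwhj,sqz] add [pmmfn] -> 10 lines: psund stiis reaya bxerk pmmfn ojinv nol pdeh jfpe tuq
Hunk 3: at line 3 remove [pmmfn,ojinv,nol] add [hljmf,nvlyk] -> 9 lines: psund stiis reaya bxerk hljmf nvlyk pdeh jfpe tuq
Final line count: 9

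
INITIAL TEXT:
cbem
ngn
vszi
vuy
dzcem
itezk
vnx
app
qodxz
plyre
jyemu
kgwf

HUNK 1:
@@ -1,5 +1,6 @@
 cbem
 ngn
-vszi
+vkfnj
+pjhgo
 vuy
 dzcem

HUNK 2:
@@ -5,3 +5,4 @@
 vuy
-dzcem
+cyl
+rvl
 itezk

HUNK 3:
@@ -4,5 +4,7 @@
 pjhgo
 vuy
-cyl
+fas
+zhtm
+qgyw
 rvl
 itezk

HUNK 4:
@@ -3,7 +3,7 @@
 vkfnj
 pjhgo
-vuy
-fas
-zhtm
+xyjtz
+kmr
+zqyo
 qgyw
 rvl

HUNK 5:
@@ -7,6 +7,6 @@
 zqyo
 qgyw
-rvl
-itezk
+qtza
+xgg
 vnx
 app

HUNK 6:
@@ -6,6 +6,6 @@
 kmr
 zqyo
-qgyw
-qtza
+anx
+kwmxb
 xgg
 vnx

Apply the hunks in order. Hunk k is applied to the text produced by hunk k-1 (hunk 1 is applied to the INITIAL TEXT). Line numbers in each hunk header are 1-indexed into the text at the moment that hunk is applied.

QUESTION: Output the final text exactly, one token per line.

Hunk 1: at line 1 remove [vszi] add [vkfnj,pjhgo] -> 13 lines: cbem ngn vkfnj pjhgo vuy dzcem itezk vnx app qodxz plyre jyemu kgwf
Hunk 2: at line 5 remove [dzcem] add [cyl,rvl] -> 14 lines: cbem ngn vkfnj pjhgo vuy cyl rvl itezk vnx app qodxz plyre jyemu kgwf
Hunk 3: at line 4 remove [cyl] add [fas,zhtm,qgyw] -> 16 lines: cbem ngn vkfnj pjhgo vuy fas zhtm qgyw rvl itezk vnx app qodxz plyre jyemu kgwf
Hunk 4: at line 3 remove [vuy,fas,zhtm] add [xyjtz,kmr,zqyo] -> 16 lines: cbem ngn vkfnj pjhgo xyjtz kmr zqyo qgyw rvl itezk vnx app qodxz plyre jyemu kgwf
Hunk 5: at line 7 remove [rvl,itezk] add [qtza,xgg] -> 16 lines: cbem ngn vkfnj pjhgo xyjtz kmr zqyo qgyw qtza xgg vnx app qodxz plyre jyemu kgwf
Hunk 6: at line 6 remove [qgyw,qtza] add [anx,kwmxb] -> 16 lines: cbem ngn vkfnj pjhgo xyjtz kmr zqyo anx kwmxb xgg vnx app qodxz plyre jyemu kgwf

Answer: cbem
ngn
vkfnj
pjhgo
xyjtz
kmr
zqyo
anx
kwmxb
xgg
vnx
app
qodxz
plyre
jyemu
kgwf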